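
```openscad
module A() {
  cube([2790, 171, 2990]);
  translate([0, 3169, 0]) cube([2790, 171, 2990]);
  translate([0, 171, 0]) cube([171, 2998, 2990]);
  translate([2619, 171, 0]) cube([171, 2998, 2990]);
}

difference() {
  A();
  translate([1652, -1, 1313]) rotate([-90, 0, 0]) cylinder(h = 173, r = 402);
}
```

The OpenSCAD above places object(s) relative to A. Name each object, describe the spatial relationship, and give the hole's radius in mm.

The subtracted cylinder has r = 402 mm.

A is a house frame. The house frame has a circular hole through its front wall. The hole's radius is 402 mm.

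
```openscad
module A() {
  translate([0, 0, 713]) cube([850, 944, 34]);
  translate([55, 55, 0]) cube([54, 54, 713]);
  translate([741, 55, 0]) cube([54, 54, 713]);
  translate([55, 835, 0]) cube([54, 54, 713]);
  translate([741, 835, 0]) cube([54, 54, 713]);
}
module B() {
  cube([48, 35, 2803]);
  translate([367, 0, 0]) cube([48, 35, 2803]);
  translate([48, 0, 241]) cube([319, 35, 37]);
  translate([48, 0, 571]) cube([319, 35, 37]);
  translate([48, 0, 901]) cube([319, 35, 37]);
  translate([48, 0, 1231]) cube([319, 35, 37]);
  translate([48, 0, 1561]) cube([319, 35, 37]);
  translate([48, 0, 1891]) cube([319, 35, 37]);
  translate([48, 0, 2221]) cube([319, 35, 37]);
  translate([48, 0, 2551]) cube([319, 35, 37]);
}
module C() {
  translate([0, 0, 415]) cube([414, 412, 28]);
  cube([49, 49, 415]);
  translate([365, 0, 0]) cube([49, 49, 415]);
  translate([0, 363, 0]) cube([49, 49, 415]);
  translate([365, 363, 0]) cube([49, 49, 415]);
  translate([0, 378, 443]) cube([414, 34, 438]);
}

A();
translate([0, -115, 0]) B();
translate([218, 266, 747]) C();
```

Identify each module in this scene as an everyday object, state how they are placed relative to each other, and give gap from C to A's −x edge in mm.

The chair's min-x is at 218; the table's min-x is 0; gap = 218 mm.

A is a table. B is a ladder. C is a chair. The ladder is on the floor beside the table on its −y side. The chair is on top of the table, centred. The gap from the chair to the table's −x edge is 218 mm.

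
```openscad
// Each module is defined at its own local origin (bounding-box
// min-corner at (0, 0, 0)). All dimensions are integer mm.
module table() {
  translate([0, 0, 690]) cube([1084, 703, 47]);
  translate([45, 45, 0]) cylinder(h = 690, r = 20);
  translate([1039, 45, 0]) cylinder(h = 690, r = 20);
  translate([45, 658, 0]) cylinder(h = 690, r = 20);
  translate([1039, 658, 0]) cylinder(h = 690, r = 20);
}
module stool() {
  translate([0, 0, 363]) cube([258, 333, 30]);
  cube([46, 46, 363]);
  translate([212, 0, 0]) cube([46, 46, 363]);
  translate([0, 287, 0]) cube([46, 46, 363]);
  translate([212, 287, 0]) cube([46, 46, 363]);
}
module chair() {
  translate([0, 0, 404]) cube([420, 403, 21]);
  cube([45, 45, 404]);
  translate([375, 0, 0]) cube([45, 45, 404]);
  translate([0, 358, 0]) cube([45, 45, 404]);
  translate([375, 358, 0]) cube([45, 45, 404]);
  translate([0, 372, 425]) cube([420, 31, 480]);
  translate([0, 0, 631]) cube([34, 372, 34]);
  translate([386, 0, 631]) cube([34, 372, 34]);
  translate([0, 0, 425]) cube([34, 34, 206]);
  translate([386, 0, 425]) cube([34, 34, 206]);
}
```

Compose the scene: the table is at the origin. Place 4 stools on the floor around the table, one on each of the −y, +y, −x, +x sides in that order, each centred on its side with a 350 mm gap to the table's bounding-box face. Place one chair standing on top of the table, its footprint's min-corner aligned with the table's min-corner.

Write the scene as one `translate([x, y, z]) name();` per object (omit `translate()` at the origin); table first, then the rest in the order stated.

table();
translate([413, -683, 0]) stool();
translate([413, 1053, 0]) stool();
translate([-608, 185, 0]) stool();
translate([1434, 185, 0]) stool();
translate([0, 0, 737]) chair();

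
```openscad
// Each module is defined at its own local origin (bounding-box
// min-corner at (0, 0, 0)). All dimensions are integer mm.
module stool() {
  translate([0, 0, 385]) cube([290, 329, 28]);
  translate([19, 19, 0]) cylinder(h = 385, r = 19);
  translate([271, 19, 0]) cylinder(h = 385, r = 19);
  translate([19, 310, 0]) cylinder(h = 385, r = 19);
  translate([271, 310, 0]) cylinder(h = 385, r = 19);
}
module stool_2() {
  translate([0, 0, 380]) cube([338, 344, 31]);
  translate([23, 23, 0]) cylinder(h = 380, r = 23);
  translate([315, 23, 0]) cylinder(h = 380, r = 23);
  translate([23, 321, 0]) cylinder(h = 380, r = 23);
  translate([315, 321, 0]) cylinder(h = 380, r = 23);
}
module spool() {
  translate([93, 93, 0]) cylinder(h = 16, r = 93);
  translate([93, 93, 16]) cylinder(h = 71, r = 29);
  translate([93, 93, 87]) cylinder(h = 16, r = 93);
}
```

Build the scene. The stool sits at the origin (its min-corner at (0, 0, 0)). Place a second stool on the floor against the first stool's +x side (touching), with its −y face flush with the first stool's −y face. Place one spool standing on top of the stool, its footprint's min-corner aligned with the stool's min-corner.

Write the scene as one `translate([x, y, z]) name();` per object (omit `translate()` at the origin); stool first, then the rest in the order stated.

stool();
translate([290, 0, 0]) stool_2();
translate([0, 0, 413]) spool();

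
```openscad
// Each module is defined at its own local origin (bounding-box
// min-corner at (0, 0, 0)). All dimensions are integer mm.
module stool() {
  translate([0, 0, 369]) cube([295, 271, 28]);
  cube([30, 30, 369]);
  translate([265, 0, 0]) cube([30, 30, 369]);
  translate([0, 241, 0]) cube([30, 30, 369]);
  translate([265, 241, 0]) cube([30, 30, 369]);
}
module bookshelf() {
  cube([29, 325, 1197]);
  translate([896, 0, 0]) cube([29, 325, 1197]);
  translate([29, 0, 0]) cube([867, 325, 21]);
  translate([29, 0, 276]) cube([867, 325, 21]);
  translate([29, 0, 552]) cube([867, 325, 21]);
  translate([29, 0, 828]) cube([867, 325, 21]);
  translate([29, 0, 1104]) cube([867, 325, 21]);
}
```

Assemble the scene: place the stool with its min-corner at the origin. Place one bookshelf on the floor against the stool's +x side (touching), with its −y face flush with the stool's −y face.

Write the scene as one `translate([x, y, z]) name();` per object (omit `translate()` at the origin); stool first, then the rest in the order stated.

stool();
translate([295, 0, 0]) bookshelf();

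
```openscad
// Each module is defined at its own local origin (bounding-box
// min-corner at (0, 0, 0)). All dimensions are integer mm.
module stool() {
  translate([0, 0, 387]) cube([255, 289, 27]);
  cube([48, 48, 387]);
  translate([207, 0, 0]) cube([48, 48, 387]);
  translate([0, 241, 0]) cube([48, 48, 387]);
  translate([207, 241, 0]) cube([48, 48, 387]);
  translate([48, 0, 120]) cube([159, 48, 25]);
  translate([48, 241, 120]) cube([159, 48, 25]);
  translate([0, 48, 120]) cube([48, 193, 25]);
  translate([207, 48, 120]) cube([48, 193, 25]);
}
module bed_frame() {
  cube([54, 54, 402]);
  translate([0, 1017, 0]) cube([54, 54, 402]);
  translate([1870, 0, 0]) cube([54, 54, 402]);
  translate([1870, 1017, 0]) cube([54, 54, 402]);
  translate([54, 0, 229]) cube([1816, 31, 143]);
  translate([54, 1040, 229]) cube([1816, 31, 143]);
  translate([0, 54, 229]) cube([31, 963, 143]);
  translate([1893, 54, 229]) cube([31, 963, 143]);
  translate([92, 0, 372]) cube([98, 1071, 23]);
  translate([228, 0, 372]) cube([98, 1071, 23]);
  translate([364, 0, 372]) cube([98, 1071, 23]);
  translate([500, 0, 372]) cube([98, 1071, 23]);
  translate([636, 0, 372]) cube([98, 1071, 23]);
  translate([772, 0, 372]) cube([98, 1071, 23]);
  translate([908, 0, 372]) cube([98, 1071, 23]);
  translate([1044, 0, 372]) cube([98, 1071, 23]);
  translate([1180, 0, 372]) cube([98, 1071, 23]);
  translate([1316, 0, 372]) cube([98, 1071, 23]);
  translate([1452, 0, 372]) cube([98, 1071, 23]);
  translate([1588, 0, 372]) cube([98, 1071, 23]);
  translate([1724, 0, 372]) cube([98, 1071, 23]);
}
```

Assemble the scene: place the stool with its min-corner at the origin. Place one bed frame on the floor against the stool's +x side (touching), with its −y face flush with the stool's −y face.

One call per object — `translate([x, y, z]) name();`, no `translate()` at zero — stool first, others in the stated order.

stool();
translate([255, 0, 0]) bed_frame();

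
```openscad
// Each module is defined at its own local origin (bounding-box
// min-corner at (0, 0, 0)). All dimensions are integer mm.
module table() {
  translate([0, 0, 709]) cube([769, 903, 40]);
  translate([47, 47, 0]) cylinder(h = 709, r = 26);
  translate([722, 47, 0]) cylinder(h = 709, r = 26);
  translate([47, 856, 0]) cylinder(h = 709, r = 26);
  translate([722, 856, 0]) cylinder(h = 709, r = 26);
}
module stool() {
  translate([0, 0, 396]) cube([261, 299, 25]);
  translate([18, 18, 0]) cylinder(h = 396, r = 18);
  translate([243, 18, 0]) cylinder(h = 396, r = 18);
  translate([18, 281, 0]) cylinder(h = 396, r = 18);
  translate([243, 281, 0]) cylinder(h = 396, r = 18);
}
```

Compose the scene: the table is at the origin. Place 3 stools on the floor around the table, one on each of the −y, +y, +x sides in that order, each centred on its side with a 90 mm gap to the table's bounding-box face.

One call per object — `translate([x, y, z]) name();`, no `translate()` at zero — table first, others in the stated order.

table();
translate([254, -389, 0]) stool();
translate([254, 993, 0]) stool();
translate([859, 302, 0]) stool();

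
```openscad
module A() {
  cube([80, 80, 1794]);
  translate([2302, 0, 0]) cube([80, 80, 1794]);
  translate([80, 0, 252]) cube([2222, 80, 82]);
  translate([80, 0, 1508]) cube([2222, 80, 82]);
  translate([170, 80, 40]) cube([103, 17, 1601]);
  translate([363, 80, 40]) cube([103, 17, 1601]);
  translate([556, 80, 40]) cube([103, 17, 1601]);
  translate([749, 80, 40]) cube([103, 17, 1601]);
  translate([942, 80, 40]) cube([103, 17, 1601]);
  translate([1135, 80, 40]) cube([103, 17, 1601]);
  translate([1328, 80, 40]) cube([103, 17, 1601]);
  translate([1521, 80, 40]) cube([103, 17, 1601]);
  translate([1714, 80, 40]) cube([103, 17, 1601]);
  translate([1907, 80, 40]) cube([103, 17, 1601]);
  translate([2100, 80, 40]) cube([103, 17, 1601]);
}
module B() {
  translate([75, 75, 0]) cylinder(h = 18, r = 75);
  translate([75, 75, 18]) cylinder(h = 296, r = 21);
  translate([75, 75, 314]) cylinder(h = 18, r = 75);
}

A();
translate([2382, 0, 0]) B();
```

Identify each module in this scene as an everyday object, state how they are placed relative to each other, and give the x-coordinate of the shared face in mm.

A is a fence section. B is a spool. The spool is against the fence section's +x side, with their −y faces flush. The x-coordinate of the shared face is 2382 mm.

The fence section's +x face and the spool's −x face are both at x = 2382 mm.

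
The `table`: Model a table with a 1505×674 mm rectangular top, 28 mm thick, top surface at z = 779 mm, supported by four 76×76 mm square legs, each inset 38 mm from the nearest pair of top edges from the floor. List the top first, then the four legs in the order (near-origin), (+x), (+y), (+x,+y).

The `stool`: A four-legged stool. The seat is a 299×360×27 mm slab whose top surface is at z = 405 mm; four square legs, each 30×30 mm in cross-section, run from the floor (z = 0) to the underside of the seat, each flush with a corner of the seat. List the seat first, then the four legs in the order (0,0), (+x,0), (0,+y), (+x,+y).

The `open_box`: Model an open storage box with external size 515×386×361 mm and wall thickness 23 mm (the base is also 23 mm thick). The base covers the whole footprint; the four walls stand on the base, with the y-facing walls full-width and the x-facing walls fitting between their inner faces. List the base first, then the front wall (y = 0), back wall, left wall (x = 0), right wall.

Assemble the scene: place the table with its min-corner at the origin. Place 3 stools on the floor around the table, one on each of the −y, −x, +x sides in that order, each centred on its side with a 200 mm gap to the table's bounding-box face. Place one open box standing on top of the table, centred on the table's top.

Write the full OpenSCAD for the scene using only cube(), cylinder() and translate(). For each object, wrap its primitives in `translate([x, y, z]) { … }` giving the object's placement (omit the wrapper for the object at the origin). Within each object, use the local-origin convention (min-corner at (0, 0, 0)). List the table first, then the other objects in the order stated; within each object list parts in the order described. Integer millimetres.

translate([0, 0, 751]) cube([1505, 674, 28]);
translate([38, 38, 0]) cube([76, 76, 751]);
translate([1391, 38, 0]) cube([76, 76, 751]);
translate([38, 560, 0]) cube([76, 76, 751]);
translate([1391, 560, 0]) cube([76, 76, 751]);
translate([603, -560, 0]) {
  translate([0, 0, 378]) cube([299, 360, 27]);
  cube([30, 30, 378]);
  translate([269, 0, 0]) cube([30, 30, 378]);
  translate([0, 330, 0]) cube([30, 30, 378]);
  translate([269, 330, 0]) cube([30, 30, 378]);
}
translate([-499, 157, 0]) {
  translate([0, 0, 378]) cube([299, 360, 27]);
  cube([30, 30, 378]);
  translate([269, 0, 0]) cube([30, 30, 378]);
  translate([0, 330, 0]) cube([30, 30, 378]);
  translate([269, 330, 0]) cube([30, 30, 378]);
}
translate([1705, 157, 0]) {
  translate([0, 0, 378]) cube([299, 360, 27]);
  cube([30, 30, 378]);
  translate([269, 0, 0]) cube([30, 30, 378]);
  translate([0, 330, 0]) cube([30, 30, 378]);
  translate([269, 330, 0]) cube([30, 30, 378]);
}
translate([495, 144, 779]) {
  cube([515, 386, 23]);
  translate([0, 0, 23]) cube([515, 23, 338]);
  translate([0, 363, 23]) cube([515, 23, 338]);
  translate([0, 23, 23]) cube([23, 340, 338]);
  translate([492, 23, 23]) cube([23, 340, 338]);
}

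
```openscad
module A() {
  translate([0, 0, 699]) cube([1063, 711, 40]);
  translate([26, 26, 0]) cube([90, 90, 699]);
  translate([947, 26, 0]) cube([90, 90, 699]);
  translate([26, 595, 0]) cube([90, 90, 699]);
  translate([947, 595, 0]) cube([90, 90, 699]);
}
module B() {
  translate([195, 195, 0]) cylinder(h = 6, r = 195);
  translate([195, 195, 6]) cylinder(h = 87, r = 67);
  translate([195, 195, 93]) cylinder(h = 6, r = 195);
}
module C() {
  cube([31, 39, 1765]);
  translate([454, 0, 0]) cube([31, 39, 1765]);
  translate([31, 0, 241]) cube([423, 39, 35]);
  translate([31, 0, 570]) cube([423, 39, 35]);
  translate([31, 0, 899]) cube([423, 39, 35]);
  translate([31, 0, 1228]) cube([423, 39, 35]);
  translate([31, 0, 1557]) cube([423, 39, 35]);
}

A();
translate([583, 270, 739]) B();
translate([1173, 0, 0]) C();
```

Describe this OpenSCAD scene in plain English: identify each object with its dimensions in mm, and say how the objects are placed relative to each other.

A is a rectangular dining table. The top is 1063×711×40 mm with its upper surface at z = 739 mm. It stands on four 90×90 mm square legs, each inset 26 mm from the nearest pair of top edges, running from the floor to the underside of the top.

B is a spool: two coaxial disc flanges of radius 195 mm and thickness 6 mm, joined by a core cylinder of radius 67 mm and height 87 mm. The lower flange rests on z = 0 and the three cylinders share a vertical axis.

C is a straight ladder. Two 31×39 mm vertical rails, 1765 mm tall, stand 485 mm apart (outside-to-outside) with their front faces coplanar on the −y side. 5 rungs, each 39 mm deep and 35 mm tall, span between the inner faces of the rails, front faces flush with the rails. The lowest rung's underside is at z = 241 mm and rungs are spaced 329 mm apart (underside to underside).

The spool is on top of the table. The ladder is on the floor beside the table on its +x side.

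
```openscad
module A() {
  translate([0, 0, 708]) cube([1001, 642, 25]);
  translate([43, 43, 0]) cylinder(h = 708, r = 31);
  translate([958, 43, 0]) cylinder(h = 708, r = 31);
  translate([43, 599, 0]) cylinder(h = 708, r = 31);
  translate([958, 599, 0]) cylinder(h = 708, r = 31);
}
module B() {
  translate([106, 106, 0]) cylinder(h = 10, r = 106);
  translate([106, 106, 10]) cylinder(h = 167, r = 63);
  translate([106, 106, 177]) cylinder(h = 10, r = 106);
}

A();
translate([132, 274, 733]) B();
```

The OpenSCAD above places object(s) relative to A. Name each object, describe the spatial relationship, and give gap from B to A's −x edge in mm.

The spool's min-x is at 132; the table's min-x is 0; gap = 132 mm.

A is a table. B is a spool. The spool is on top of the table. The gap from the spool to the table's −x edge is 132 mm.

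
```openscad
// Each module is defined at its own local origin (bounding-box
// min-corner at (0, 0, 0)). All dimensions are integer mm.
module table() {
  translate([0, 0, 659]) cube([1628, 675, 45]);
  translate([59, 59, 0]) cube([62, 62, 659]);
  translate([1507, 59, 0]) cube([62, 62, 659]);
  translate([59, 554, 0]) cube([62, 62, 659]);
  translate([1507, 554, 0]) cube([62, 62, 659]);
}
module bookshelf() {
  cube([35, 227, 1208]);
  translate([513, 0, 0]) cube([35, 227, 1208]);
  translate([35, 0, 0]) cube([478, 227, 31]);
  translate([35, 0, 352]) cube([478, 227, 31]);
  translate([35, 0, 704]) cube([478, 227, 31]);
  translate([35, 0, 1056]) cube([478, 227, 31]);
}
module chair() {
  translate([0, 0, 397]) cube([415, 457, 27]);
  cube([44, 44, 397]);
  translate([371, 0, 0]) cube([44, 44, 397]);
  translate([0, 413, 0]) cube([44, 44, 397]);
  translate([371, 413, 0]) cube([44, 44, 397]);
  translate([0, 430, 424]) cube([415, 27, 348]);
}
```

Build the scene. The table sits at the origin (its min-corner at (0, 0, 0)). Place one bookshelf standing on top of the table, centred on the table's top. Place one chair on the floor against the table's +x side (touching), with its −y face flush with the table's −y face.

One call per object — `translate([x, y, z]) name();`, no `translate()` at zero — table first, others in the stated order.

table();
translate([540, 224, 704]) bookshelf();
translate([1628, 0, 0]) chair();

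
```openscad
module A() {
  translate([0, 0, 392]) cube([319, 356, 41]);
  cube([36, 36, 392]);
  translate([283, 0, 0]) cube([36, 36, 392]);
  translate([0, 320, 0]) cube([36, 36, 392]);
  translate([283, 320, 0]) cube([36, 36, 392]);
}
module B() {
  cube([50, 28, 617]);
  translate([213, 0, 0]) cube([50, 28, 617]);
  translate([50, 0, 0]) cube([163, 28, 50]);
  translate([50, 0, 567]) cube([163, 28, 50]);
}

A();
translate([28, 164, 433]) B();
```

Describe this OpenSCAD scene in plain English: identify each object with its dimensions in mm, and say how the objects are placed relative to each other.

A is a simple wooden stool: a rectangular seat 319 mm (x) by 356 mm (y), 41 mm thick, top face at z = 433 mm, on four square legs, each 36×36 mm in cross-section. The legs rest on z = 0, each flush with a corner of the seat.

B is a picture frame with a 163×517 mm rectangular opening (x by z) and a uniform 50 mm border on every side. Frame depth is 28 mm along y. It is built from two vertical stiles running the full outside height and two horizontal rails spanning the gap between the stiles.

The picture frame is on top of the stool, centred.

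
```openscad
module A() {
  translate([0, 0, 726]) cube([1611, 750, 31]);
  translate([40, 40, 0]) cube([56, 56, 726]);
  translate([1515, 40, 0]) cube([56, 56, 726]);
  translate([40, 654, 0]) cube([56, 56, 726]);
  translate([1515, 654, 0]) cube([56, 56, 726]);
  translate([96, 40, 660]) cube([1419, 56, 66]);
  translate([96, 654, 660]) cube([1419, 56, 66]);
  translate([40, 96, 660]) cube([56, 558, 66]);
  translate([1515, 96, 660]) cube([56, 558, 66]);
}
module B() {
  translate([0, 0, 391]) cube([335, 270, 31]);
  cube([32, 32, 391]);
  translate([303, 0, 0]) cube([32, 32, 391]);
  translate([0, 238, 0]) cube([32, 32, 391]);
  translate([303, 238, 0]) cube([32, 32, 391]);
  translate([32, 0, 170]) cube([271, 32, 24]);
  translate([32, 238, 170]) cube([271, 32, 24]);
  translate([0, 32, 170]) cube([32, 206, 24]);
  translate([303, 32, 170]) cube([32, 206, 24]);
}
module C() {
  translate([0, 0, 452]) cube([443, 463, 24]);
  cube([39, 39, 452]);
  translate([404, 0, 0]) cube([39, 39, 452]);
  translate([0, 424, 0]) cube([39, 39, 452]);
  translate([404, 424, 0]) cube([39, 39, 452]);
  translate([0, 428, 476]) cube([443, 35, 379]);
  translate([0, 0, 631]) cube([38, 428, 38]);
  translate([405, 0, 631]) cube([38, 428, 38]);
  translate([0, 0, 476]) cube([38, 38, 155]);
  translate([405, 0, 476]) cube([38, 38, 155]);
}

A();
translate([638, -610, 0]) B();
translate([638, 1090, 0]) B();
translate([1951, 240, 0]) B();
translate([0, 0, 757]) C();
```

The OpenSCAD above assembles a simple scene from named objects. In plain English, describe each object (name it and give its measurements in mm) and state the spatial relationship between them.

A is a rectangular dining table. The top is 1611×750×31 mm with its upper surface at z = 757 mm. It stands on four 56×56 mm square legs, each inset 40 mm from the nearest pair of top edges, running from the floor to the underside of the top. Four apron rails, 56 mm thick and 66 mm tall, run between adjacent legs with their top edges flush with the underside of the top and their outer faces flush with the legs' outer faces.

B is a four-legged stool. The seat is a 335×270×31 mm slab whose top surface is at z = 422 mm; four square legs, each 32×32 mm in cross-section, run from the floor (z = 0) to the underside of the seat, each flush with a corner of the seat. Four stretchers, 32 mm wide and 24 mm tall, connect adjacent legs with their undersides at z = 170 mm, each running between the inner faces of the legs it joins and aligned with the legs' outer faces on the other axis.

C is a chair: 443×463 mm seat, 24 mm thick, top at z = 476 mm, on four 39 mm square corner legs flush with the seat edges. A 35 mm thick backrest slab spans the full seat width, extending 379 mm above the seat top, its back face flush with the seat's +y edge. Two armrests of 38×38 mm section run along each side from the seat's front edge to the front of the backrest, top faces 193 mm above the seat top and outer faces flush with the seat's x-edges; a 38×38 mm post under the front of each armrest stands on the seat at the front corner.

Three stools sit around the table at the −y, +y, +x sides. The chair is on top of the table.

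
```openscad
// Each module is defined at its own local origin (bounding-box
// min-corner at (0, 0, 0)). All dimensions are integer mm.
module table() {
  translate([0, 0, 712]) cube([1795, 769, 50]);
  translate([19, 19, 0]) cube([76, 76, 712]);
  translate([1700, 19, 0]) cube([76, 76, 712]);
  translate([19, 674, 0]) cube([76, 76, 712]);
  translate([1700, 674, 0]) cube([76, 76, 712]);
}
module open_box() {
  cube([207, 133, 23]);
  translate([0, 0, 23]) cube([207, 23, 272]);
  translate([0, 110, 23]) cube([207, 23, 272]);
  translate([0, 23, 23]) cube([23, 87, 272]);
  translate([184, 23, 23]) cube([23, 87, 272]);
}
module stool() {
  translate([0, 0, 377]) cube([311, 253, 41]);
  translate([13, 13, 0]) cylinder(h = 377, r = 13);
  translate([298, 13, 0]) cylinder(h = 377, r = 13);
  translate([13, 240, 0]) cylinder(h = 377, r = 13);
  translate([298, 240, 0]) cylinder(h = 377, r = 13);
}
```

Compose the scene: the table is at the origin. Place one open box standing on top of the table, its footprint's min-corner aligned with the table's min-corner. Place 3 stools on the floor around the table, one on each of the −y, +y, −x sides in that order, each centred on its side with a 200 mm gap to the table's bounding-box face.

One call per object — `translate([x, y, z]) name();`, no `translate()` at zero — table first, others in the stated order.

table();
translate([0, 0, 762]) open_box();
translate([742, -453, 0]) stool();
translate([742, 969, 0]) stool();
translate([-511, 258, 0]) stool();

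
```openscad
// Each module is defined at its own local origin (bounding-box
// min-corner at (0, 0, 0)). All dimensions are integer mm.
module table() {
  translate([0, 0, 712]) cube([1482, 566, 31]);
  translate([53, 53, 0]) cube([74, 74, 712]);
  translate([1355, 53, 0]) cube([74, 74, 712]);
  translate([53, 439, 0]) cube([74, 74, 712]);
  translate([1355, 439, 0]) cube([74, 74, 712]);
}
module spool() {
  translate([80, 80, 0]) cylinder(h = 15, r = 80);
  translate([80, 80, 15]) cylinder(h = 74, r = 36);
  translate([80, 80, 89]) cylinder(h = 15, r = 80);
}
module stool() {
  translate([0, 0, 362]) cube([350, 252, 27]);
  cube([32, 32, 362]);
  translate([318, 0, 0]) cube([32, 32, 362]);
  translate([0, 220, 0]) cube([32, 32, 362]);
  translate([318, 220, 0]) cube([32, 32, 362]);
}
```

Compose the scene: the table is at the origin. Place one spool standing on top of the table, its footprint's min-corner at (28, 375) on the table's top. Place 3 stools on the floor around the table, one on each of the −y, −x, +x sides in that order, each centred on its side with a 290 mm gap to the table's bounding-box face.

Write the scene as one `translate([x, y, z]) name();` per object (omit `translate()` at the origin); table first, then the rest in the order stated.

table();
translate([28, 375, 743]) spool();
translate([566, -542, 0]) stool();
translate([-640, 157, 0]) stool();
translate([1772, 157, 0]) stool();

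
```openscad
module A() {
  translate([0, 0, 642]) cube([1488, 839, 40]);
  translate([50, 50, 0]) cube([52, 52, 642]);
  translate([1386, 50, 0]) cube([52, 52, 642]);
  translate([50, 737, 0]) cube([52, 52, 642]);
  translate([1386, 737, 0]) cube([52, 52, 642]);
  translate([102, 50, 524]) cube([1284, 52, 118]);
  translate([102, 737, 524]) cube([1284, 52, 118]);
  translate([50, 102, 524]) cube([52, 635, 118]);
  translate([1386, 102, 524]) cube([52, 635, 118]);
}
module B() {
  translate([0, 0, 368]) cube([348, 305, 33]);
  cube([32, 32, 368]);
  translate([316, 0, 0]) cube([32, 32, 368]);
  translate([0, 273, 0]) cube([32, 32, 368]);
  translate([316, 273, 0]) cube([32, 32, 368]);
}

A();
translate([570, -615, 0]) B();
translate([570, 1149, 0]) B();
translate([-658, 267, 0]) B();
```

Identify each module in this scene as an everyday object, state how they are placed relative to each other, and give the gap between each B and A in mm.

A is a table. B is a stool. Three stools sit around the table at the −y, +y, −x sides. The gap between each stool and the table is 310 mm.

Each stool's nearest face is 310 mm from the table's bounding box.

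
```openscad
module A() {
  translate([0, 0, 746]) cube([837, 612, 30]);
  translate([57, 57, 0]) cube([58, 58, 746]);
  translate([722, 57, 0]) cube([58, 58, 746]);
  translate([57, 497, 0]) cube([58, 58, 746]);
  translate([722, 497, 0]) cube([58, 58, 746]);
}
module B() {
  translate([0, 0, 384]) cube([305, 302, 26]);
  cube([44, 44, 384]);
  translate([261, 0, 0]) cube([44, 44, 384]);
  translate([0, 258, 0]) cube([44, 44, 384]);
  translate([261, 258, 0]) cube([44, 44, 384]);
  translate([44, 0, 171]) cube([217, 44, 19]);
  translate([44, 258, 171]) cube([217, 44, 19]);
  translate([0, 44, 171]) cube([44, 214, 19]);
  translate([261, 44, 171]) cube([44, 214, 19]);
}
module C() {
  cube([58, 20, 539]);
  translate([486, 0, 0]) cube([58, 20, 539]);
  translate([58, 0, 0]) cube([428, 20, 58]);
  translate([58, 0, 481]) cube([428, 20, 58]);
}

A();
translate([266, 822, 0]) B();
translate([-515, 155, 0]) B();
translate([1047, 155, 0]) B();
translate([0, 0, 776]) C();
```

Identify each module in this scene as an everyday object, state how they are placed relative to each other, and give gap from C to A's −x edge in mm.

The picture frame's min-x is at 0; the table's min-x is 0; gap = 0 mm.

A is a table. B is a stool. C is a picture frame. Three stools sit around the table at the +y, −x, +x sides. The picture frame is on top of the table. The gap from the picture frame to the table's −x edge is 0 mm.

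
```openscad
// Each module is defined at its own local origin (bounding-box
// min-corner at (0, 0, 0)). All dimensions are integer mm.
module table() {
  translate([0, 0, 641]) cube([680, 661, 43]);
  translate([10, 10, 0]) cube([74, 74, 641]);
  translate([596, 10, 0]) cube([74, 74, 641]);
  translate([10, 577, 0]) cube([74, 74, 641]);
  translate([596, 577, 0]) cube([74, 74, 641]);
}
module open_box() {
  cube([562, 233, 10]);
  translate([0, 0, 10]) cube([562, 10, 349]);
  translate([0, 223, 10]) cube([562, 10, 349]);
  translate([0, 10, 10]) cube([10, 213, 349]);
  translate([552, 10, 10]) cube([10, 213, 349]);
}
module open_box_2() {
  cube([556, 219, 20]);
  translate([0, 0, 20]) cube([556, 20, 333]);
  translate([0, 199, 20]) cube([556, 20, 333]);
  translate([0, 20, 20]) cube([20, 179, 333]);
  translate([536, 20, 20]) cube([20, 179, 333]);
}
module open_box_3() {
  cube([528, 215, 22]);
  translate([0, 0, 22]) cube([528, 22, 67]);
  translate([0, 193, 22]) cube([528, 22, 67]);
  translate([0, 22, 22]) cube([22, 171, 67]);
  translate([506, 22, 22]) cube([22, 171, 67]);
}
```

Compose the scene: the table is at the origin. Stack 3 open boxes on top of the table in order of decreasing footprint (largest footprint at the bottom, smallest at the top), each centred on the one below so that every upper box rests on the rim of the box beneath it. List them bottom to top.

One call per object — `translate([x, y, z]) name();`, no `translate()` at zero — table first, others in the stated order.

table();
translate([59, 214, 684]) open_box();
translate([62, 221, 1043]) open_box_2();
translate([76, 223, 1396]) open_box_3();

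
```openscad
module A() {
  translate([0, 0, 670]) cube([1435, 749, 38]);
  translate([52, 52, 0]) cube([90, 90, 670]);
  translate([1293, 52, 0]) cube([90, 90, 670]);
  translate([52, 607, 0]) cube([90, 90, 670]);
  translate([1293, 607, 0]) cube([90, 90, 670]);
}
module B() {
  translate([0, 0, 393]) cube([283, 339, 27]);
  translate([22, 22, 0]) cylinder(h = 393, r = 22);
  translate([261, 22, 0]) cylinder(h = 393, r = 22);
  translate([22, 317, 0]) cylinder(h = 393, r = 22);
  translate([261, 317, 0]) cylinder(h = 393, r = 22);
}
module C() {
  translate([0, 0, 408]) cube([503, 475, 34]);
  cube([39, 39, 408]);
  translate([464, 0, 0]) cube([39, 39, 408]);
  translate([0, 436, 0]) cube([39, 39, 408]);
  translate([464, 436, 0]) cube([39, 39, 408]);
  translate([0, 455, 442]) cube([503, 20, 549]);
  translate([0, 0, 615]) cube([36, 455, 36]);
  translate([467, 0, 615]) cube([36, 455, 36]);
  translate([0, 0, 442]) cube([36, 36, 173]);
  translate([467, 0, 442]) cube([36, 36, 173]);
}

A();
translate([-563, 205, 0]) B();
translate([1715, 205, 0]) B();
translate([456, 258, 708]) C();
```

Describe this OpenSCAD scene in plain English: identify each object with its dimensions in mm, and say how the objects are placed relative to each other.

A is a table: top 1435 mm (x) × 749 mm (y), 38 mm thick, upper face at z = 708 mm, on four 90×90 mm square legs, each inset 52 mm from the nearest pair of top edges, running from z = 0 to the bottom of the top.

B is a four-legged stool. The seat is 283×339 mm, 27 mm thick, top at z = 420 mm. It stands on four round legs, each 44 mm in diameter, from z = 0 to the seat underside, each leg's axis is inset half a diameter from the nearest pair of seat edges (so the leg's bounding box is flush with the corner).

C is a chair: 503×475 mm seat, 34 mm thick, top at z = 442 mm, on four 39 mm square corner legs flush with the seat edges. A 20 mm thick backrest slab spans the full seat width, extending 549 mm above the seat top, its back face flush with the seat's +y edge. Two armrests of 36×36 mm section run along each side from the seat's front edge to the front of the backrest, top faces 209 mm above the seat top and outer faces flush with the seat's x-edges; a 36×36 mm post under the front of each armrest stands on the seat at the front corner.

Two stools sit around the table at the −x, +x sides. The chair is on top of the table.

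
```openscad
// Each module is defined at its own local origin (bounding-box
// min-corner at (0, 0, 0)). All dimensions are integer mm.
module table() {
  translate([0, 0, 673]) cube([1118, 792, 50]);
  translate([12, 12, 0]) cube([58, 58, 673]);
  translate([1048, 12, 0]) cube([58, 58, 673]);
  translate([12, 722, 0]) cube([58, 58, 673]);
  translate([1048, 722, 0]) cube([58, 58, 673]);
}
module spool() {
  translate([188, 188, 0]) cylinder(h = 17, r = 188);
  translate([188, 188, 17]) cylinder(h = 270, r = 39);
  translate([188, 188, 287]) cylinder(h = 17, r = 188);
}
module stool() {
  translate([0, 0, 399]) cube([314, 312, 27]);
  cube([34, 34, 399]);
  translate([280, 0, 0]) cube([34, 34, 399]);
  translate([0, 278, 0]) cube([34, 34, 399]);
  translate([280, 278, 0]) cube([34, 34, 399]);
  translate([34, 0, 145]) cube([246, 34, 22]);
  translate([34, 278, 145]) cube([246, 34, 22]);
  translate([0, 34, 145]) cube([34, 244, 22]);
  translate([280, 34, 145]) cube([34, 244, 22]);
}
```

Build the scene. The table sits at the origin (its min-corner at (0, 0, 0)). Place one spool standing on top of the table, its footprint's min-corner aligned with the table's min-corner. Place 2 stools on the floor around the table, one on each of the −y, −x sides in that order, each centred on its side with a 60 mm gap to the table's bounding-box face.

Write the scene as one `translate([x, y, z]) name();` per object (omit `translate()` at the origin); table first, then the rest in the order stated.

table();
translate([0, 0, 723]) spool();
translate([402, -372, 0]) stool();
translate([-374, 240, 0]) stool();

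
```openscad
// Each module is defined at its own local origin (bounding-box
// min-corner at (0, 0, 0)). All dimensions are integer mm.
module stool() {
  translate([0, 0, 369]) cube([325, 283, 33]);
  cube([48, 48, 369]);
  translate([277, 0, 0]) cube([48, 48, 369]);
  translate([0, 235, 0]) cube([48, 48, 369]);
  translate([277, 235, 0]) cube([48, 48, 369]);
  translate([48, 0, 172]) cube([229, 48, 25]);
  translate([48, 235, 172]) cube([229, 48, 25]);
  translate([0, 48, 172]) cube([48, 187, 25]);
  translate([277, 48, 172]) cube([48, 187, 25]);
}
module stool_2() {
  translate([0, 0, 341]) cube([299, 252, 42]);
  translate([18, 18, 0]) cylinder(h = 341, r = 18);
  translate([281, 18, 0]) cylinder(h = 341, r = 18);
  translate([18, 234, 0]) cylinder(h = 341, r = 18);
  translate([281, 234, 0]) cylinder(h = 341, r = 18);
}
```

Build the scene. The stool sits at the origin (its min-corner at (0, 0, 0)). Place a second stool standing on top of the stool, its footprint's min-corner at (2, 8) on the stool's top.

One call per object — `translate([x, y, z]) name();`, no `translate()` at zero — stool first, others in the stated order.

stool();
translate([2, 8, 402]) stool_2();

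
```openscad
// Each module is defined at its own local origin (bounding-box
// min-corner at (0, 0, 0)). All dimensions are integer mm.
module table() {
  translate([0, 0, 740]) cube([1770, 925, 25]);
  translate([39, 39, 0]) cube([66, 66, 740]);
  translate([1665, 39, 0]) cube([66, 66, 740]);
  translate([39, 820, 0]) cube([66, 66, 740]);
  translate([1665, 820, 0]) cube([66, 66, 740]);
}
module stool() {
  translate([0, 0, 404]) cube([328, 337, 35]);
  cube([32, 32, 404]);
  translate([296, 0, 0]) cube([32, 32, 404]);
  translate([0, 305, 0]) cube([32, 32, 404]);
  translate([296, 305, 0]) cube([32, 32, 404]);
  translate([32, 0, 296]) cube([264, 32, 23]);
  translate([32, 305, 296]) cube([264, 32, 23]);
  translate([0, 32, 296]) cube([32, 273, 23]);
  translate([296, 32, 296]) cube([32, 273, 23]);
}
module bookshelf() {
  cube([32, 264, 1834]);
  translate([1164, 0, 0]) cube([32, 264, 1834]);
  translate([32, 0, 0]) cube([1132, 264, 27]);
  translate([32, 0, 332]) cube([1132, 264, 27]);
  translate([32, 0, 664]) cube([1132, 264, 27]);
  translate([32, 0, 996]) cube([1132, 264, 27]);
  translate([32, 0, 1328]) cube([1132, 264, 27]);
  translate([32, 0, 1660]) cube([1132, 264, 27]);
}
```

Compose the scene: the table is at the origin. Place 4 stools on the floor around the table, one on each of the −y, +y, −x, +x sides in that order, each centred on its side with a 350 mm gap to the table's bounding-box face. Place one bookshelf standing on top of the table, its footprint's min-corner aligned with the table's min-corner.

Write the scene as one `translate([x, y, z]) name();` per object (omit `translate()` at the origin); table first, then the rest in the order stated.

table();
translate([721, -687, 0]) stool();
translate([721, 1275, 0]) stool();
translate([-678, 294, 0]) stool();
translate([2120, 294, 0]) stool();
translate([0, 0, 765]) bookshelf();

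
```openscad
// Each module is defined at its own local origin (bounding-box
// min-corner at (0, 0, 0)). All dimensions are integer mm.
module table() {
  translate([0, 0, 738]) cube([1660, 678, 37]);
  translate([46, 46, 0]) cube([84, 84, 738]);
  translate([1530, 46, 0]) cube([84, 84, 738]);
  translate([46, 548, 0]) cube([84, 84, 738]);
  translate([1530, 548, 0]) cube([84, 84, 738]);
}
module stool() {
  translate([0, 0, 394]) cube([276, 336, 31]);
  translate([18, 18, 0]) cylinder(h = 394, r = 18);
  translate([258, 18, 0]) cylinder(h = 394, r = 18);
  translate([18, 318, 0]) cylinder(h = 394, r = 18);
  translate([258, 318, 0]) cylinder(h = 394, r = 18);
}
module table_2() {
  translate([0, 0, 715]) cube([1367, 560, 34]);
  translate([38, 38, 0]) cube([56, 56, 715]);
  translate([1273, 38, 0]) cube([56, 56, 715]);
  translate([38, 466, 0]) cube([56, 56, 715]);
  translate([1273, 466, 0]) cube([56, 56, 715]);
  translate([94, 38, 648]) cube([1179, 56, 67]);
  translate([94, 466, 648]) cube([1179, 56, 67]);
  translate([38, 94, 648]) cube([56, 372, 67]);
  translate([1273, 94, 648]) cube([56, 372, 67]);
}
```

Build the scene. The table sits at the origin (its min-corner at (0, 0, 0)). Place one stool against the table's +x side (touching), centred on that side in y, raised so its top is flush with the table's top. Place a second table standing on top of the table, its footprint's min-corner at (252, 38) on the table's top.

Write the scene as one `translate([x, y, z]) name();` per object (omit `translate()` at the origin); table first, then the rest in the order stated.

table();
translate([1660, 171, 350]) stool();
translate([252, 38, 775]) table_2();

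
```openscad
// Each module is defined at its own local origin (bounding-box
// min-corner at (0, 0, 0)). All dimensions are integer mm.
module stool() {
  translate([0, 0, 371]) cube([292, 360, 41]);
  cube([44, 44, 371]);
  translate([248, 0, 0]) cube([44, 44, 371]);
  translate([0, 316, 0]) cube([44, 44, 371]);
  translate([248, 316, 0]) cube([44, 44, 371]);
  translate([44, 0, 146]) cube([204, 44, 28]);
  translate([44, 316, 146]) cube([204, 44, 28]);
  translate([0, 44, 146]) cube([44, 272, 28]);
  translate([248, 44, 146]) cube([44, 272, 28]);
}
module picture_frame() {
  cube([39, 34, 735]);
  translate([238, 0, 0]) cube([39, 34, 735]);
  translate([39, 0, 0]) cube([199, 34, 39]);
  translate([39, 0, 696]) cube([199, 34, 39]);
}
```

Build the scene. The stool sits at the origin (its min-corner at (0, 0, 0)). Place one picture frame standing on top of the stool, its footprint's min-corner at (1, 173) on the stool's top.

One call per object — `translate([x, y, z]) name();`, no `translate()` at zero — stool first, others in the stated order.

stool();
translate([1, 173, 412]) picture_frame();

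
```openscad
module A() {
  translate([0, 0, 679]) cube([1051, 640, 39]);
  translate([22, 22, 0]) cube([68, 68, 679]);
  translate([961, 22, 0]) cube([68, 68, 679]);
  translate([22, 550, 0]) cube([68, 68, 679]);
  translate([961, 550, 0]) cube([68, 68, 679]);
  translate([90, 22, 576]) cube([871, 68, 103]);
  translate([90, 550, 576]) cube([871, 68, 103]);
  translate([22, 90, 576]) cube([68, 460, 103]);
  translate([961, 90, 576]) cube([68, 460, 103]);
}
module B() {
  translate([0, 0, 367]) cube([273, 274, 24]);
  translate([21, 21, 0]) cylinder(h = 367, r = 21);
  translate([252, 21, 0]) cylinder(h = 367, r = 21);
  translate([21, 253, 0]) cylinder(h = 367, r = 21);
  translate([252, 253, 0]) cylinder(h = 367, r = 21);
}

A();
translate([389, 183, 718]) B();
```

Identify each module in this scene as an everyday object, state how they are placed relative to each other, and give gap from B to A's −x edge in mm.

The stool's min-x is at 389; the table's min-x is 0; gap = 389 mm.

A is a table. B is a stool. The stool is on top of the table, centred. The gap from the stool to the table's −x edge is 389 mm.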